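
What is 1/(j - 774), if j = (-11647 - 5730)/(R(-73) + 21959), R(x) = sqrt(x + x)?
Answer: (-sqrt(146) + 21959*I)/(-17013643*I + 774*sqrt(146)) ≈ -0.0012907 - 7.2536e-10*I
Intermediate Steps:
R(x) = sqrt(2)*sqrt(x) (R(x) = sqrt(2*x) = sqrt(2)*sqrt(x))
j = -17377/(21959 + I*sqrt(146)) (j = (-11647 - 5730)/(sqrt(2)*sqrt(-73) + 21959) = -17377/(sqrt(2)*(I*sqrt(73)) + 21959) = -17377/(I*sqrt(146) + 21959) = -17377/(21959 + I*sqrt(146)) ≈ -0.79134 + 0.00043544*I)
1/(j - 774) = 1/((-381581543/482197827 + 17377*I*sqrt(146)/482197827) - 774) = 1/(-373602699641/482197827 + 17377*I*sqrt(146)/482197827)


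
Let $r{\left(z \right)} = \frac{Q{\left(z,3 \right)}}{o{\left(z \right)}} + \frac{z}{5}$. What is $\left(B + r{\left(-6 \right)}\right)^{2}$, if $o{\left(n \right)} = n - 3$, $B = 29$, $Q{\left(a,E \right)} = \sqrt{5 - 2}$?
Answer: $\frac{521692}{675} - \frac{278 \sqrt{3}}{45} \approx 762.18$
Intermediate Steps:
$Q{\left(a,E \right)} = \sqrt{3}$
$o{\left(n \right)} = -3 + n$ ($o{\left(n \right)} = n - 3 = -3 + n$)
$r{\left(z \right)} = \frac{z}{5} + \frac{\sqrt{3}}{-3 + z}$ ($r{\left(z \right)} = \frac{\sqrt{3}}{-3 + z} + \frac{z}{5} = \frac{z}{5} + \frac{\sqrt{3}}{-3 + z}$)
$\left(B + r{\left(-6 \right)}\right)^{2} = \left(29 + \frac{\sqrt{3} + \frac{1}{5} \left(-6\right) \left(-3 - 6\right)}{-3 - 6}\right)^{2} = \left(29 + \frac{\sqrt{3} + \frac{1}{5} \left(-6\right) \left(-9\right)}{-9}\right)^{2} = \left(29 - \frac{\sqrt{3} + \frac{54}{5}}{9}\right)^{2} = \left(29 - \frac{\frac{54}{5} + \sqrt{3}}{9}\right)^{2} = \left(29 - \left(\frac{6}{5} + \frac{\sqrt{3}}{9}\right)\right)^{2} = \left(\frac{139}{5} - \frac{\sqrt{3}}{9}\right)^{2}$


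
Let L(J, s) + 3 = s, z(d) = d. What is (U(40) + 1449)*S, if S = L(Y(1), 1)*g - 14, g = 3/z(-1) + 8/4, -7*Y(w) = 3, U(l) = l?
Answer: -17868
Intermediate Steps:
Y(w) = -3/7 (Y(w) = -⅐*3 = -3/7)
L(J, s) = -3 + s
g = -1 (g = 3/(-1) + 8/4 = 3*(-1) + 8*(¼) = -3 + 2 = -1)
S = -12 (S = (-3 + 1)*(-1) - 14 = -2*(-1) - 14 = 2 - 14 = -12)
(U(40) + 1449)*S = (40 + 1449)*(-12) = 1489*(-12) = -17868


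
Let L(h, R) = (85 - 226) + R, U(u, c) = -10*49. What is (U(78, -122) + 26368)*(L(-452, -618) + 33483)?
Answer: 846831672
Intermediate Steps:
U(u, c) = -490
L(h, R) = -141 + R
(U(78, -122) + 26368)*(L(-452, -618) + 33483) = (-490 + 26368)*((-141 - 618) + 33483) = 25878*(-759 + 33483) = 25878*32724 = 846831672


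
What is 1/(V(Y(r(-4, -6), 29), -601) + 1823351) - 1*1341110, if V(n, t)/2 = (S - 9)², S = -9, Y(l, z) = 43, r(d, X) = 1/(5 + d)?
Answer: -2446183298889/1823999 ≈ -1.3411e+6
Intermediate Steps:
V(n, t) = 648 (V(n, t) = 2*(-9 - 9)² = 2*(-18)² = 2*324 = 648)
1/(V(Y(r(-4, -6), 29), -601) + 1823351) - 1*1341110 = 1/(648 + 1823351) - 1*1341110 = 1/1823999 - 1341110 = -2446183298889/1823999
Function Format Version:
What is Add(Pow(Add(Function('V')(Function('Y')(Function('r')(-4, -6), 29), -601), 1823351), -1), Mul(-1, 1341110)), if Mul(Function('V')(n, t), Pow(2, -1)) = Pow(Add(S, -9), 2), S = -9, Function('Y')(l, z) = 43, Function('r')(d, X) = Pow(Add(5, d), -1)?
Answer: Rational(-2446183298889, 1823999) ≈ -1.3411e+6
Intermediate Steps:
Function('V')(n, t) = 648 (Function('V')(n, t) = Mul(2, Pow(Add(-9, -9), 2)) = Mul(2, Pow(-18, 2)) = Mul(2, 324) = 648)
Add(Pow(Add(Function('V')(Function('Y')(Function('r')(-4, -6), 29), -601), 1823351), -1), Mul(-1, 1341110)) = Add(Pow(Add(648, 1823351), -1), Mul(-1, 1341110)) = Add(Pow(1823999, -1), -1341110) = Add(Rational(1, 1823999), -1341110) = Rational(-2446183298889, 1823999)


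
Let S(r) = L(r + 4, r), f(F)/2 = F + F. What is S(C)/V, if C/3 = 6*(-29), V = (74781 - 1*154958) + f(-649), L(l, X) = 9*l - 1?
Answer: 4663/82773 ≈ 0.056335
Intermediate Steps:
L(l, X) = -1 + 9*l
f(F) = 4*F (f(F) = 2*(F + F) = 2*(2*F) = 4*F)
V = -82773 (V = (74781 - 1*154958) + 4*(-649) = (74781 - 154958) - 2596 = -80177 - 2596 = -82773)
C = -522 (C = 3*(6*(-29)) = 3*(-174) = -522)
S(r) = 35 + 9*r (S(r) = -1 + 9*(r + 4) = -1 + 9*(4 + r) = -1 + (36 + 9*r) = 35 + 9*r)
S(C)/V = (35 + 9*(-522))/(-82773) = (35 - 4698)*(-1/82773) = -4663*(-1/82773) = 4663/82773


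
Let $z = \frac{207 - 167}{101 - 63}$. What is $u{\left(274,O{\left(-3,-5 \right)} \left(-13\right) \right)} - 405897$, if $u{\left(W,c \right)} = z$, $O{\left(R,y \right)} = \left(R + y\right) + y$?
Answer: $- \frac{7712023}{19} \approx -4.059 \cdot 10^{5}$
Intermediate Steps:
$O{\left(R,y \right)} = R + 2 y$
$z = \frac{20}{19}$ ($z = \frac{40}{38} = 40 \cdot \frac{1}{38} = \frac{20}{19} \approx 1.0526$)
$u{\left(W,c \right)} = \frac{20}{19}$
$u{\left(274,O{\left(-3,-5 \right)} \left(-13\right) \right)} - 405897 = \frac{20}{19} - 405897 = - \frac{7712023}{19}$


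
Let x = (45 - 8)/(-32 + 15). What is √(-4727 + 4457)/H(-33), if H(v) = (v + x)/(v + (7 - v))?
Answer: -357*I*√30/598 ≈ -3.2698*I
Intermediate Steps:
x = -37/17 (x = 37/(-17) = 37*(-1/17) = -37/17 ≈ -2.1765)
H(v) = -37/119 + v/7 (H(v) = (v - 37/17)/(v + (7 - v)) = (-37/17 + v)/7 = (-37/17 + v)*(⅐) = -37/119 + v/7)
√(-4727 + 4457)/H(-33) = √(-4727 + 4457)/(-37/119 + (⅐)*(-33)) = √(-270)/(-37/119 - 33/7) = (3*I*√30)/(-598/119) = (3*I*√30)*(-119/598) = -357*I*√30/598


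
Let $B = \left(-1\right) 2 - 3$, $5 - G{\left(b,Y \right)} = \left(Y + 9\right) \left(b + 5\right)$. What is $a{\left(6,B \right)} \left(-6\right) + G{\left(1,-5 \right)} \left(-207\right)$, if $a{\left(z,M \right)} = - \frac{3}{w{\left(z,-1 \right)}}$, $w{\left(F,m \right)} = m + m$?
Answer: $3924$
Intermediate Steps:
$w{\left(F,m \right)} = 2 m$
$G{\left(b,Y \right)} = 5 - \left(5 + b\right) \left(9 + Y\right)$ ($G{\left(b,Y \right)} = 5 - \left(Y + 9\right) \left(b + 5\right) = 5 - \left(9 + Y\right) \left(5 + b\right) = 5 - \left(5 + b\right) \left(9 + Y\right)$)
$B = -5$ ($B = -2 - 3 = -5$)
$a{\left(z,M \right)} = \frac{3}{2}$ ($a{\left(z,M \right)} = - \frac{3}{2 \left(-1\right)} = - \frac{3}{-2} = \left(-3\right) \left(- \frac{1}{2}\right) = \frac{3}{2}$)
$a{\left(6,B \right)} \left(-6\right) + G{\left(1,-5 \right)} \left(-207\right) = \frac{3}{2} \left(-6\right) + \left(-40 - 9 - -25 - \left(-5\right) 1\right) \left(-207\right) = -9 + \left(-40 - 9 + 25 + 5\right) \left(-207\right) = -9 - -3933 = -9 + 3933 = 3924$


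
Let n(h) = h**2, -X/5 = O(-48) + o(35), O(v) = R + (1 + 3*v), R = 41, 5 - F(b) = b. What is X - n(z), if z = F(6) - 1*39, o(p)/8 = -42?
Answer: 590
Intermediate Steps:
F(b) = 5 - b
O(v) = 42 + 3*v (O(v) = 41 + (1 + 3*v) = 42 + 3*v)
o(p) = -336 (o(p) = 8*(-42) = -336)
z = -40 (z = (5 - 1*6) - 1*39 = (5 - 6) - 39 = -1 - 39 = -40)
X = 2190 (X = -5*((42 + 3*(-48)) - 336) = -5*((42 - 144) - 336) = -5*(-102 - 336) = -5*(-438) = 2190)
X - n(z) = 2190 - 1*(-40)**2 = 2190 - 1*1600 = 2190 - 1600 = 590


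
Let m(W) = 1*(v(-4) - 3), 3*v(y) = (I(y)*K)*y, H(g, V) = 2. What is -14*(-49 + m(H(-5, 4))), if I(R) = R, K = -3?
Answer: 952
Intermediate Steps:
v(y) = -y**2 (v(y) = ((y*(-3))*y)/3 = ((-3*y)*y)/3 = (-3*y**2)/3 = -y**2)
m(W) = -19 (m(W) = 1*(-1*(-4)**2 - 3) = 1*(-1*16 - 3) = 1*(-16 - 3) = 1*(-19) = -19)
-14*(-49 + m(H(-5, 4))) = -14*(-49 - 19) = -14*(-68) = 952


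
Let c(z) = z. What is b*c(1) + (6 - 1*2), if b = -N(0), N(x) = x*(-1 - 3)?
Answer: 4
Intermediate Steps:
N(x) = -4*x (N(x) = x*(-4) = -4*x)
b = 0 (b = -(-4)*0 = -1*0 = 0)
b*c(1) + (6 - 1*2) = 0*1 + (6 - 1*2) = 0 + (6 - 2) = 0 + 4 = 4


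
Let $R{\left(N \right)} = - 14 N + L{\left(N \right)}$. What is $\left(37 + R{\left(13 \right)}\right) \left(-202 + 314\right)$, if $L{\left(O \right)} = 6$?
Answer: $-15568$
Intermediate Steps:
$R{\left(N \right)} = 6 - 14 N$ ($R{\left(N \right)} = - 14 N + 6 = 6 - 14 N$)
$\left(37 + R{\left(13 \right)}\right) \left(-202 + 314\right) = \left(37 + \left(6 - 182\right)\right) \left(-202 + 314\right) = \left(37 + \left(6 - 182\right)\right) 112 = \left(37 - 176\right) 112 = \left(-139\right) 112 = -15568$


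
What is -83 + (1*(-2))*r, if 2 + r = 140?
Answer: -359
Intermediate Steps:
r = 138 (r = -2 + 140 = 138)
-83 + (1*(-2))*r = -83 + (1*(-2))*138 = -83 - 2*138 = -83 - 276 = -359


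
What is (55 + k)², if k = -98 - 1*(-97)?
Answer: 2916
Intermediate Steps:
k = -1 (k = -98 + 97 = -1)
(55 + k)² = (55 - 1)² = 54² = 2916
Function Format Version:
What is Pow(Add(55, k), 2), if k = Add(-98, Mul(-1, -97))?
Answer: 2916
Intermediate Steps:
k = -1 (k = Add(-98, 97) = -1)
Pow(Add(55, k), 2) = Pow(Add(55, -1), 2) = Pow(54, 2) = 2916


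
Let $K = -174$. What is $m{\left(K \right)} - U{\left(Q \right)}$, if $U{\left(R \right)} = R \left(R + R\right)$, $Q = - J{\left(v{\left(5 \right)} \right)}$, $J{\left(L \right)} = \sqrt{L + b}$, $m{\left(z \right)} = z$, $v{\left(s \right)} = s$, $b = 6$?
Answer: $-196$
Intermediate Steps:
$J{\left(L \right)} = \sqrt{6 + L}$ ($J{\left(L \right)} = \sqrt{L + 6} = \sqrt{6 + L}$)
$Q = - \sqrt{11}$ ($Q = - \sqrt{6 + 5} = - \sqrt{11} \approx -3.3166$)
$U{\left(R \right)} = 2 R^{2}$ ($U{\left(R \right)} = R 2 R = 2 R^{2}$)
$m{\left(K \right)} - U{\left(Q \right)} = -174 - 2 \left(- \sqrt{11}\right)^{2} = -174 - 2 \cdot 11 = -174 - 22 = -196$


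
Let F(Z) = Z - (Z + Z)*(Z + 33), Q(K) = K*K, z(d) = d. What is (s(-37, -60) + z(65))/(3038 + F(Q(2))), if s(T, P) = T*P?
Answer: 2285/2746 ≈ 0.83212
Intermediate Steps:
Q(K) = K²
F(Z) = Z - 2*Z*(33 + Z)
s(T, P) = P*T
(s(-37, -60) + z(65))/(3038 + F(Q(2))) = (-60*(-37) + 65)/(3038 - 1*2²*(65 + 2*2²)) = (2220 + 65)/(3038 - 1*4*(65 + 2*4)) = 2285/(3038 - 1*4*(65 + 8)) = 2285/(3038 - 1*4*73) = 2285/(3038 - 292) = 2285/2746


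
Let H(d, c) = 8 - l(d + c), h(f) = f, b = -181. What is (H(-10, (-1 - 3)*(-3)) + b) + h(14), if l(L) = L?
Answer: -161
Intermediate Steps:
H(d, c) = 8 - c - d (H(d, c) = 8 - (d + c) = 8 - (c + d) = 8 + (-c - d) = 8 - c - d)
(H(-10, (-1 - 3)*(-3)) + b) + h(14) = ((8 - (-1 - 3)*(-3) - 1*(-10)) - 181) + 14 = ((8 - (-4)*(-3) + 10) - 181) + 14 = ((8 - 1*12 + 10) - 181) + 14 = ((8 - 12 + 10) - 181) + 14 = (6 - 181) + 14 = -175 + 14 = -161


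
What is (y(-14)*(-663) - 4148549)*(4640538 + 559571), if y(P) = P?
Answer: -21524639580103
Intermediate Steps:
(y(-14)*(-663) - 4148549)*(4640538 + 559571) = (-14*(-663) - 4148549)*(4640538 + 559571) = (9282 - 4148549)*5200109 = -4139267*5200109 = -21524639580103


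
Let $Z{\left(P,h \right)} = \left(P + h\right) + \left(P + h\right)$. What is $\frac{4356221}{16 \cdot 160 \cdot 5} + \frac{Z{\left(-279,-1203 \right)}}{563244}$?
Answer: $\frac{204464783477}{600793600} \approx 340.32$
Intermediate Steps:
$Z{\left(P,h \right)} = 2 P + 2 h$
$\frac{4356221}{16 \cdot 160 \cdot 5} + \frac{Z{\left(-279,-1203 \right)}}{563244} = \frac{4356221}{16 \cdot 160 \cdot 5} + \frac{2 \left(-279\right) + 2 \left(-1203\right)}{563244} = \frac{4356221}{2560 \cdot 5} + \left(-558 - 2406\right) \frac{1}{563244} = \frac{4356221}{12800} - \frac{247}{46937} = \frac{204464783477}{600793600}$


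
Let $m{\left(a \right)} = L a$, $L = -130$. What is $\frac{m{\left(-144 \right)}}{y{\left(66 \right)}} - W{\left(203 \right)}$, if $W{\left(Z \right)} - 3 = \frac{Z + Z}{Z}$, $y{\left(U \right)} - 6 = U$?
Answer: $255$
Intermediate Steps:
$m{\left(a \right)} = - 130 a$
$y{\left(U \right)} = 6 + U$
$W{\left(Z \right)} = 5$ ($W{\left(Z \right)} = 3 + \frac{Z + Z}{Z} = 3 + \frac{2 Z}{Z} = 3 + 2 = 5$)
$\frac{m{\left(-144 \right)}}{y{\left(66 \right)}} - W{\left(203 \right)} = \frac{\left(-130\right) \left(-144\right)}{6 + 66} - 5 = \frac{18720}{72} - 5 = 18720 \cdot \frac{1}{72} - 5 = 260 - 5 = 255$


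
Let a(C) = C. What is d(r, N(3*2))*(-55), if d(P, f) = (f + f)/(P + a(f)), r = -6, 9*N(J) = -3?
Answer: -110/19 ≈ -5.7895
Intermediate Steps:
N(J) = -⅓ (N(J) = (⅑)*(-3) = -⅓)
d(P, f) = 2*f/(P + f) (d(P, f) = (f + f)/(P + f) = (2*f)/(P + f) = 2*f/(P + f))
d(r, N(3*2))*(-55) = (2*(-⅓)/(-6 - ⅓))*(-55) = (2*(-⅓)/(-19/3))*(-55) = (2*(-⅓)*(-3/19))*(-55) = (2/19)*(-55) = -110/19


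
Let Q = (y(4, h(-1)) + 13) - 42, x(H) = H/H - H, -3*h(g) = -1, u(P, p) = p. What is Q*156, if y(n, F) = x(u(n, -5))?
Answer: -3588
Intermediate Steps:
h(g) = 1/3 (h(g) = -1/3*(-1) = 1/3)
x(H) = 1 - H
y(n, F) = 6 (y(n, F) = 1 - 1*(-5) = 1 + 5 = 6)
Q = -23 (Q = (6 + 13) - 42 = 19 - 42 = -23)
Q*156 = -23*156 = -3588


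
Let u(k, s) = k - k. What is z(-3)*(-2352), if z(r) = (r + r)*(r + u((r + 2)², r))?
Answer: -42336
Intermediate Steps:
u(k, s) = 0
z(r) = 2*r² (z(r) = (r + r)*(r + 0) = (2*r)*r = 2*r²)
z(-3)*(-2352) = (2*(-3)²)*(-2352) = (2*9)*(-2352) = 18*(-2352) = -42336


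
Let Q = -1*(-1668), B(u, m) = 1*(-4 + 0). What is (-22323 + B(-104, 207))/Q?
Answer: -22327/1668 ≈ -13.385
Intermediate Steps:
B(u, m) = -4 (B(u, m) = 1*(-4) = -4)
Q = 1668
(-22323 + B(-104, 207))/Q = (-22323 - 4)/1668 = -22327*1/1668 = -22327/1668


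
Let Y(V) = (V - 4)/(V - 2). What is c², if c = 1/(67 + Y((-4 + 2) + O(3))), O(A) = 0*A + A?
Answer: 1/4900 ≈ 0.00020408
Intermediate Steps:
O(A) = A (O(A) = 0 + A = A)
Y(V) = (-4 + V)/(-2 + V)
c = 1/70 (c = 1/(67 + (-4 + ((-4 + 2) + 3))/(-2 + ((-4 + 2) + 3))) = 1/(67 + (-4 + (-2 + 3))/(-2 + (-2 + 3))) = 1/(67 + (-4 + 1)/(-2 + 1)) = 1/(67 - 3/(-1)) = 1/(67 - 1*(-3)) = 1/(67 + 3) = 1/70 ≈ 0.014286)
c² = (1/70)² = 1/4900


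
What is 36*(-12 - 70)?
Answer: -2952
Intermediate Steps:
36*(-12 - 70) = 36*(-82) = -2952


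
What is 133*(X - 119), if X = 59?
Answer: -7980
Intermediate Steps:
133*(X - 119) = 133*(59 - 119) = 133*(-60) = -7980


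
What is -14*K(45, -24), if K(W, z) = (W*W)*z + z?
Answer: 680736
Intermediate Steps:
K(W, z) = z + z*W**2 (K(W, z) = W**2*z + z = z*W**2 + z = z + z*W**2)
-14*K(45, -24) = -(-336)*(1 + 45**2) = -(-336)*(1 + 2025) = -(-336)*2026 = -14*(-48624) = 680736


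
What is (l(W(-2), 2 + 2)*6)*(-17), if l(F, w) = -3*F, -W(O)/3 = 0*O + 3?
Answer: -2754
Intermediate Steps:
W(O) = -9 (W(O) = -3*(0*O + 3) = -3*(0 + 3) = -3*3 = -9)
(l(W(-2), 2 + 2)*6)*(-17) = (-3*(-9)*6)*(-17) = (27*6)*(-17) = 162*(-17) = -2754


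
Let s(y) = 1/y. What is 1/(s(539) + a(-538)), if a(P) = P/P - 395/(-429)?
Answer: 21021/40415 ≈ 0.52013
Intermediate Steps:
a(P) = 824/429 (a(P) = 1 - 395*(-1/429) = 1 + 395/429 = 824/429)
1/(s(539) + a(-538)) = 1/(1/539 + 824/429) = 1/(40415/21021) = 21021/40415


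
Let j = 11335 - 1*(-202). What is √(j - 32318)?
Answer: 3*I*√2309 ≈ 144.16*I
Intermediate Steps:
j = 11537 (j = 11335 + 202 = 11537)
√(j - 32318) = √(11537 - 32318) = √(-20781) = 3*I*√2309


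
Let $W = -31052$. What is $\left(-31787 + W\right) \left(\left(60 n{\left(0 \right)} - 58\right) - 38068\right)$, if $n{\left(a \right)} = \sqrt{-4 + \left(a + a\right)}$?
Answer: $2395799714 - 7540680 i \approx 2.3958 \cdot 10^{9} - 7.5407 \cdot 10^{6} i$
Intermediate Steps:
$n{\left(a \right)} = \sqrt{-4 + 2 a}$
$\left(-31787 + W\right) \left(\left(60 n{\left(0 \right)} - 58\right) - 38068\right) = \left(-31787 - 31052\right) \left(\left(60 \sqrt{-4 + 2 \cdot 0} - 58\right) - 38068\right) = - 62839 \left(\left(60 \sqrt{-4 + 0} - 58\right) - 38068\right) = - 62839 \left(\left(60 \sqrt{-4} - 58\right) - 38068\right) = - 62839 \left(\left(60 \cdot 2 i - 58\right) - 38068\right) = - 62839 \left(\left(120 i - 58\right) - 38068\right) = - 62839 \left(\left(-58 + 120 i\right) - 38068\right) = - 62839 \left(-38126 + 120 i\right) = 2395799714 - 7540680 i$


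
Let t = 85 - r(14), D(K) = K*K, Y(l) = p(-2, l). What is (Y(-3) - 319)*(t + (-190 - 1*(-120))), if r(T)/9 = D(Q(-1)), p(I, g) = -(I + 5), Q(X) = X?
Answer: -1932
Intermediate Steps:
p(I, g) = -5 - I (p(I, g) = -(5 + I) = -5 - I)
Y(l) = -3 (Y(l) = -5 - 1*(-2) = -5 + 2 = -3)
D(K) = K²
r(T) = 9 (r(T) = 9*(-1)² = 9*1 = 9)
t = 76 (t = 85 - 1*9 = 85 - 9 = 76)
(Y(-3) - 319)*(t + (-190 - 1*(-120))) = (-3 - 319)*(76 + (-190 - 1*(-120))) = -322*(76 + (-190 + 120)) = -322*(76 - 70) = -322*6 = -1932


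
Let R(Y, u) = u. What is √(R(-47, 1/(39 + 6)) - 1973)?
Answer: 4*I*√27745/15 ≈ 44.418*I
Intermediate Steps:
√(R(-47, 1/(39 + 6)) - 1973) = √(1/(39 + 6) - 1973) = √(1/45 - 1973) = √(-88784/45) = 4*I*√27745/15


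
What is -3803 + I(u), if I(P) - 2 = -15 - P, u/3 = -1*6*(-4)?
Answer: -3888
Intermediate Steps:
u = 72 (u = 3*(-1*6*(-4)) = 3*(-6*(-4)) = 3*24 = 72)
I(P) = -13 - P (I(P) = 2 + (-15 - P) = -13 - P)
-3803 + I(u) = -3803 + (-13 - 1*72) = -3803 + (-13 - 72) = -3803 - 85 = -3888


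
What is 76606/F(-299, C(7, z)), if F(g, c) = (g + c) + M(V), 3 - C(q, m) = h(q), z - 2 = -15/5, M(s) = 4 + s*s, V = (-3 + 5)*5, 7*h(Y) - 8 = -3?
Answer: -536242/1349 ≈ -397.51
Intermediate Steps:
h(Y) = 5/7 (h(Y) = 8/7 + (⅐)*(-3) = 8/7 - 3/7 = 5/7)
V = 10 (V = 2*5 = 10)
M(s) = 4 + s²
z = -1 (z = 2 - 15/5 = 2 - 15*⅕ = 2 - 3 = -1)
C(q, m) = 16/7 (C(q, m) = 3 - 1*5/7 = 3 - 5/7 = 16/7)
F(g, c) = 104 + c + g (F(g, c) = (g + c) + (4 + 10²) = (c + g) + (4 + 100) = (c + g) + 104 = 104 + c + g)
76606/F(-299, C(7, z)) = 76606/(104 + 16/7 - 299) = 76606/(-1349/7) = 76606*(-7/1349) = -536242/1349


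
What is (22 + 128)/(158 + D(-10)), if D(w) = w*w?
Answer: 25/43 ≈ 0.58140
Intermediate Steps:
D(w) = w²
(22 + 128)/(158 + D(-10)) = (22 + 128)/(158 + (-10)²) = 150/(158 + 100) = 150/258 = 150*(1/258) = 25/43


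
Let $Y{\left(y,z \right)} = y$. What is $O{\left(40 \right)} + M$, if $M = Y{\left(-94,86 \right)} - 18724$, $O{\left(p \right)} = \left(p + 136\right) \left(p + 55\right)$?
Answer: $-2098$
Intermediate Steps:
$O{\left(p \right)} = \left(55 + p\right) \left(136 + p\right)$ ($O{\left(p \right)} = \left(136 + p\right) \left(55 + p\right) = \left(55 + p\right) \left(136 + p\right)$)
$M = -18818$ ($M = -94 - 18724 = -18818$)
$O{\left(40 \right)} + M = \left(7480 + 40^{2} + 191 \cdot 40\right) - 18818 = \left(7480 + 1600 + 7640\right) - 18818 = 16720 - 18818 = -2098$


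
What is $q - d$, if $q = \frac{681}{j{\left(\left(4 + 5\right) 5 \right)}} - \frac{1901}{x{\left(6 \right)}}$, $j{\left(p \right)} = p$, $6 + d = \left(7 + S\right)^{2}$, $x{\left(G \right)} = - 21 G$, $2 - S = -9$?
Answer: $- \frac{181301}{630} \approx -287.78$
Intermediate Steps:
$S = 11$ ($S = 2 - -9 = 2 + 9 = 11$)
$d = 318$ ($d = -6 + \left(7 + 11\right)^{2} = -6 + 18^{2} = -6 + 324 = 318$)
$q = \frac{19039}{630}$ ($q = \frac{681}{\left(4 + 5\right) 5} - \frac{1901}{\left(-21\right) 6} = \frac{681}{9 \cdot 5} - \frac{1901}{-126} = \frac{681}{45} - - \frac{1901}{126} = 681 \cdot \frac{1}{45} + \frac{1901}{126} = \frac{227}{15} + \frac{1901}{126} = \frac{19039}{630} \approx 30.221$)
$q - d = \frac{19039}{630} - 318 = - \frac{181301}{630}$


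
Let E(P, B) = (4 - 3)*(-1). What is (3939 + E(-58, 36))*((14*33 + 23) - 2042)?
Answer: -6131466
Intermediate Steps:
E(P, B) = -1 (E(P, B) = 1*(-1) = -1)
(3939 + E(-58, 36))*((14*33 + 23) - 2042) = (3939 - 1)*((14*33 + 23) - 2042) = 3938*((462 + 23) - 2042) = 3938*(485 - 2042) = 3938*(-1557) = -6131466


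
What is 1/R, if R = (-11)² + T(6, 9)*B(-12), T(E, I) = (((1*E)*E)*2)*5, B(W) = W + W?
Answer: -1/8519 ≈ -0.00011738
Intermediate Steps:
B(W) = 2*W
T(E, I) = 10*E² (T(E, I) = ((E*E)*2)*5 = (E²*2)*5 = (2*E²)*5 = 10*E²)
R = -8519 (R = (-11)² + (10*6²)*(2*(-12)) = 121 + (10*36)*(-24) = 121 + 360*(-24) = 121 - 8640 = -8519)
1/R = 1/(-8519) = -1/8519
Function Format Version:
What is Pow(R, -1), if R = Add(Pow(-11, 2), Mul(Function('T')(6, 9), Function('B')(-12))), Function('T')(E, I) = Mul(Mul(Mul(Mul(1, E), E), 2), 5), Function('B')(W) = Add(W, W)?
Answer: Rational(-1, 8519) ≈ -0.00011738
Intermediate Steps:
Function('B')(W) = Mul(2, W)
Function('T')(E, I) = Mul(10, Pow(E, 2)) (Function('T')(E, I) = Mul(Mul(Mul(E, E), 2), 5) = Mul(Mul(Pow(E, 2), 2), 5) = Mul(Mul(2, Pow(E, 2)), 5) = Mul(10, Pow(E, 2)))
R = -8519 (R = Add(Pow(-11, 2), Mul(Mul(10, Pow(6, 2)), Mul(2, -12))) = Add(121, Mul(Mul(10, 36), -24)) = Add(121, Mul(360, -24)) = Add(121, -8640) = -8519)
Pow(R, -1) = Pow(-8519, -1) = Rational(-1, 8519)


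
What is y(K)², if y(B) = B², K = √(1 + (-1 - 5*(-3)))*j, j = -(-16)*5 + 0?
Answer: 9216000000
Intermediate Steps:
j = 80 (j = -4*(-20) + 0 = 80 + 0 = 80)
K = 80*√15 (K = √(1 + (-1 - 5*(-3)))*80 = √(1 + (-1 + 15))*80 = √(1 + 14)*80 = √15*80 = 80*√15 ≈ 309.84)
y(K)² = ((80*√15)²)² = 96000² = 9216000000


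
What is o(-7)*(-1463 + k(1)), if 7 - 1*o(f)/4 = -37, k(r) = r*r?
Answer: -257312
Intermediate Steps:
k(r) = r²
o(f) = 176 (o(f) = 28 - 4*(-37) = 28 + 148 = 176)
o(-7)*(-1463 + k(1)) = 176*(-1463 + 1²) = 176*(-1463 + 1) = 176*(-1462) = -257312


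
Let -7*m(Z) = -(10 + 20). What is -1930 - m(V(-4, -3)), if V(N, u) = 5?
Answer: -13540/7 ≈ -1934.3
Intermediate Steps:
m(Z) = 30/7 (m(Z) = -(-1)*(10 + 20)/7 = -(-1)*30/7 = -⅐*(-30) = 30/7)
-1930 - m(V(-4, -3)) = -1930 - 1*30/7 = -1930 - 30/7 = -13540/7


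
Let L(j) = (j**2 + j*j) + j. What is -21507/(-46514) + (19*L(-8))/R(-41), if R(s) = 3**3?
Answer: 35544203/418626 ≈ 84.907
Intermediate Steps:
R(s) = 27
L(j) = j + 2*j**2 (L(j) = (j**2 + j**2) + j = 2*j**2 + j = j + 2*j**2)
-21507/(-46514) + (19*L(-8))/R(-41) = -21507/(-46514) + (19*(-8*(1 + 2*(-8))))/27 = -21507*(-1/46514) + (19*(-8*(1 - 16)))*(1/27) = 21507/46514 + (19*(-8*(-15)))*(1/27) = 21507/46514 + (19*120)*(1/27) = 21507/46514 + 2280*(1/27) = 21507/46514 + 760/9 = 35544203/418626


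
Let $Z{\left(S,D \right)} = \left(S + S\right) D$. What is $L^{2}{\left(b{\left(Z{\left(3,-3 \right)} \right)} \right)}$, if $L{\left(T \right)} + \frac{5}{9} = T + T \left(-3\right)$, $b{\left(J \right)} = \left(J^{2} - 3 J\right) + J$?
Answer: $\frac{42055225}{81} \approx 5.192 \cdot 10^{5}$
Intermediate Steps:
$Z{\left(S,D \right)} = 2 D S$ ($Z{\left(S,D \right)} = 2 S D = 2 D S$)
$b{\left(J \right)} = J^{2} - 2 J$
$L{\left(T \right)} = - \frac{5}{9} - 2 T$ ($L{\left(T \right)} = - \frac{5}{9} + \left(T + T \left(-3\right)\right) = - \frac{5}{9} + \left(T - 3 T\right) = - \frac{5}{9} - 2 T$)
$L^{2}{\left(b{\left(Z{\left(3,-3 \right)} \right)} \right)} = \left(- \frac{5}{9} - 2 \cdot 2 \left(-3\right) 3 \left(-2 + 2 \left(-3\right) 3\right)\right)^{2} = \left(- \frac{5}{9} - 2 \left(- 18 \left(-2 - 18\right)\right)\right)^{2} = \left(- \frac{5}{9} - 2 \left(\left(-18\right) \left(-20\right)\right)\right)^{2} = \left(- \frac{5}{9} - 720\right)^{2} = \left(- \frac{6485}{9}\right)^{2} = \frac{42055225}{81}$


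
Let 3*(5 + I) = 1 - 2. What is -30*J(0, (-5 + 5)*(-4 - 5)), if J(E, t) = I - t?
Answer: 160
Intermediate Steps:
I = -16/3 (I = -5 + (1 - 2)/3 = -5 + (1/3)*(-1) = -5 - 1/3 = -16/3 ≈ -5.3333)
J(E, t) = -16/3 - t
-30*J(0, (-5 + 5)*(-4 - 5)) = -30*(-16/3 - (-5 + 5)*(-4 - 5)) = -30*(-16/3 - 0*(-9)) = -30*(-16/3 - 1*0) = -30*(-16/3 + 0) = -30*(-16/3) = 160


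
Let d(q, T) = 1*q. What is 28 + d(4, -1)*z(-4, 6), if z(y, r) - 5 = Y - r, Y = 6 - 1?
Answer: 44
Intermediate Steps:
d(q, T) = q
Y = 5
z(y, r) = 10 - r (z(y, r) = 5 + (5 - r) = 10 - r)
28 + d(4, -1)*z(-4, 6) = 28 + 4*(10 - 1*6) = 28 + 4*(10 - 6) = 28 + 4*4 = 28 + 16 = 44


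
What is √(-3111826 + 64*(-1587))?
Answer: I*√3213394 ≈ 1792.6*I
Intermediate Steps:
√(-3111826 + 64*(-1587)) = √(-3111826 - 101568) = √(-3213394) = I*√3213394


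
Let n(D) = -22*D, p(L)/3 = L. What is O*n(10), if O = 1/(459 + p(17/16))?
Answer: -704/1479 ≈ -0.47600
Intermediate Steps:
p(L) = 3*L
O = 16/7395 (O = 1/(459 + 3*(17/16)) = 1/(459 + 51/16) = 1/(7395/16) = 16/7395 ≈ 0.0021636)
O*n(10) = 16*(-22*10)/7395 = (16/7395)*(-220) = -704/1479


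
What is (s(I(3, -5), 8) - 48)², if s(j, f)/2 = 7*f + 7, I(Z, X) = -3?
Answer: 6084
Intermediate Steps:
s(j, f) = 14 + 14*f (s(j, f) = 2*(7*f + 7) = 2*(7 + 7*f) = 14 + 14*f)
(s(I(3, -5), 8) - 48)² = ((14 + 14*8) - 48)² = ((14 + 112) - 48)² = (126 - 48)² = 78² = 6084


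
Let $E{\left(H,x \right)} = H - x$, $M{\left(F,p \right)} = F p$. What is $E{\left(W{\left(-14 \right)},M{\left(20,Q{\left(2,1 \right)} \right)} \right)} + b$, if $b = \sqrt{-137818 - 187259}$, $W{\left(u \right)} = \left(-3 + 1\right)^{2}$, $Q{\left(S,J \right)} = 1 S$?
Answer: $-36 + i \sqrt{325077} \approx -36.0 + 570.16 i$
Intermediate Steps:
$Q{\left(S,J \right)} = S$
$W{\left(u \right)} = 4$ ($W{\left(u \right)} = \left(-2\right)^{2} = 4$)
$b = i \sqrt{325077}$ ($b = \sqrt{-325077} = i \sqrt{325077} \approx 570.16 i$)
$E{\left(W{\left(-14 \right)},M{\left(20,Q{\left(2,1 \right)} \right)} \right)} + b = \left(4 - 20 \cdot 2\right) + i \sqrt{325077} = \left(4 - 40\right) + i \sqrt{325077} = -36 + i \sqrt{325077}$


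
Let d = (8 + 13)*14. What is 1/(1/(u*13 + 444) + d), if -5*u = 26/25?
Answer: 55162/16217753 ≈ 0.0034013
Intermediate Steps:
u = -26/125 (u = -26/(5*25) = -1/5*26/25 = -26/125 ≈ -0.20800)
d = 294 (d = 21*14 = 294)
1/(1/(u*13 + 444) + d) = 1/(1/(-26/125*13 + 444) + 294) = 1/(1/(-338/125 + 444) + 294) = 1/(1/(55162/125) + 294) = 1/(125/55162 + 294) = 1/(16217753/55162) = 55162/16217753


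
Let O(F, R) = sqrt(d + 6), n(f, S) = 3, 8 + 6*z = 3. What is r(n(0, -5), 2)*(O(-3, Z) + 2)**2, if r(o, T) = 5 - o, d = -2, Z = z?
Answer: 32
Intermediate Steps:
z = -5/6 (z = -4/3 + (1/6)*3 = -4/3 + 1/2 = -5/6 ≈ -0.83333)
Z = -5/6 ≈ -0.83333
O(F, R) = 2 (O(F, R) = sqrt(-2 + 6) = sqrt(4) = 2)
r(n(0, -5), 2)*(O(-3, Z) + 2)**2 = (5 - 1*3)*(2 + 2)**2 = (5 - 3)*4**2 = 2*16 = 32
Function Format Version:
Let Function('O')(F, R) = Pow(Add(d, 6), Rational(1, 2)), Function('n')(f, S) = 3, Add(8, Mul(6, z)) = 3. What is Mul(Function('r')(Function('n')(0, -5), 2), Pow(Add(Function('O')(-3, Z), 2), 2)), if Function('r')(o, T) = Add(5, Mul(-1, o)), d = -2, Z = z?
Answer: 32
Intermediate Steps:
z = Rational(-5, 6) (z = Add(Rational(-4, 3), Mul(Rational(1, 6), 3)) = Add(Rational(-4, 3), Rational(1, 2)) = Rational(-5, 6) ≈ -0.83333)
Z = Rational(-5, 6) ≈ -0.83333
Function('O')(F, R) = 2 (Function('O')(F, R) = Pow(Add(-2, 6), Rational(1, 2)) = Pow(4, Rational(1, 2)) = 2)
Mul(Function('r')(Function('n')(0, -5), 2), Pow(Add(Function('O')(-3, Z), 2), 2)) = Mul(Add(5, Mul(-1, 3)), Pow(Add(2, 2), 2)) = Mul(Add(5, -3), Pow(4, 2)) = Mul(2, 16) = 32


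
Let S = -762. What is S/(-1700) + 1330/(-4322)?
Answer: 258091/1836850 ≈ 0.14051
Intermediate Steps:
S/(-1700) + 1330/(-4322) = -762/(-1700) + 1330/(-4322) = -762*(-1/1700) + 1330*(-1/4322) = 381/850 - 665/2161 = 258091/1836850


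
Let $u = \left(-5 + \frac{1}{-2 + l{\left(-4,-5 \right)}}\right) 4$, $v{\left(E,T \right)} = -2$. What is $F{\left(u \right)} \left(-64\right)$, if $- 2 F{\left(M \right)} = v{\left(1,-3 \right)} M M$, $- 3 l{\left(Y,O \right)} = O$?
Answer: $-65536$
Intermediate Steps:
$l{\left(Y,O \right)} = - \frac{O}{3}$
$u = -32$ ($u = \left(-5 + \frac{1}{-2 - - \frac{5}{3}}\right) 4 = \left(-5 + \frac{1}{-2 + \frac{5}{3}}\right) 4 = \left(-5 + \frac{1}{- \frac{1}{3}}\right) 4 = \left(-5 - 3\right) 4 = \left(-8\right) 4 = -32$)
$F{\left(M \right)} = M^{2}$ ($F{\left(M \right)} = - \frac{- 2 M M}{2} = - \frac{\left(-2\right) M^{2}}{2} = M^{2}$)
$F{\left(u \right)} \left(-64\right) = \left(-32\right)^{2} \left(-64\right) = 1024 \left(-64\right) = -65536$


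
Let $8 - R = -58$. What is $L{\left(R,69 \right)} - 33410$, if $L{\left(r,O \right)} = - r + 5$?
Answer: $-33471$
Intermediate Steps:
$R = 66$ ($R = 8 - -58 = 8 + 58 = 66$)
$L{\left(r,O \right)} = 5 - r$
$L{\left(R,69 \right)} - 33410 = \left(5 - 66\right) - 33410 = -61 - 33410 = -33471$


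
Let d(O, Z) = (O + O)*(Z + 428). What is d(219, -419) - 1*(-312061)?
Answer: 316003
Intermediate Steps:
d(O, Z) = 2*O*(428 + Z) (d(O, Z) = (2*O)*(428 + Z) = 2*O*(428 + Z))
d(219, -419) - 1*(-312061) = 2*219*(428 - 419) - 1*(-312061) = 2*219*9 + 312061 = 3942 + 312061 = 316003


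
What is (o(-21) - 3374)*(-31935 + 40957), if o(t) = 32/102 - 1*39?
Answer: -1570252034/51 ≈ -3.0789e+7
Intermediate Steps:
o(t) = -1973/51 (o(t) = 32*(1/102) - 39 = 16/51 - 39 = -1973/51)
(o(-21) - 3374)*(-31935 + 40957) = (-1973/51 - 3374)*(-31935 + 40957) = -174047/51*9022 = -1570252034/51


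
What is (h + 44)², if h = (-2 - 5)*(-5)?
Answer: 6241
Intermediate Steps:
h = 35 (h = -7*(-5) = 35)
(h + 44)² = (35 + 44)² = 79² = 6241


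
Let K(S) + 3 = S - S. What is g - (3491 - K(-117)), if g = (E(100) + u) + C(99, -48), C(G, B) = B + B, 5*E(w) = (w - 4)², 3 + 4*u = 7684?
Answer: 3469/20 ≈ 173.45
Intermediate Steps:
K(S) = -3 (K(S) = -3 + (S - S) = -3 + 0 = -3)
u = 7681/4 (u = -¾ + (¼)*7684 = -¾ + 1921 = 7681/4 ≈ 1920.3)
E(w) = (-4 + w)²/5 (E(w) = (w - 4)²/5 = (-4 + w)²/5)
C(G, B) = 2*B
g = 73349/20 (g = ((-4 + 100)²/5 + 7681/4) + 2*(-48) = ((⅕)*96² + 7681/4) - 96 = ((⅕)*9216 + 7681/4) - 96 = (9216/5 + 7681/4) - 96 = 75269/20 - 96 = 73349/20 ≈ 3667.4)
g - (3491 - K(-117)) = 73349/20 - (3491 - 1*(-3)) = 73349/20 - (3491 + 3) = 73349/20 - 1*3494 = 73349/20 - 3494 = 3469/20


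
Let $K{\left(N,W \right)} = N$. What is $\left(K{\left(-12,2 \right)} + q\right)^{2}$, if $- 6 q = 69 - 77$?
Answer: $\frac{1024}{9} \approx 113.78$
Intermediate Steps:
$q = \frac{4}{3}$ ($q = - \frac{69 - 77}{6} = \left(- \frac{1}{6}\right) \left(-8\right) = \frac{4}{3} \approx 1.3333$)
$\left(K{\left(-12,2 \right)} + q\right)^{2} = \left(-12 + \frac{4}{3}\right)^{2} = \left(- \frac{32}{3}\right)^{2} = \frac{1024}{9}$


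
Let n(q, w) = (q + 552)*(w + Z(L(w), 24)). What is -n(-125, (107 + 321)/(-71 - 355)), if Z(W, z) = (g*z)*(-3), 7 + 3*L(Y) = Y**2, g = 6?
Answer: 39382210/213 ≈ 1.8489e+5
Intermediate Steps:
L(Y) = -7/3 + Y**2/3
Z(W, z) = -18*z (Z(W, z) = (6*z)*(-3) = -18*z)
n(q, w) = (-432 + w)*(552 + q) (n(q, w) = (q + 552)*(w - 18*24) = (552 + q)*(w - 432) = (552 + q)*(-432 + w) = (-432 + w)*(552 + q))
-n(-125, (107 + 321)/(-71 - 355)) = -(-238464 - 432*(-125) + 552*((107 + 321)/(-71 - 355)) - 125*(107 + 321)/(-71 - 355)) = -(-238464 + 54000 + 552*(428/(-426)) - 53500/(-426)) = -(-238464 + 54000 + 552*(428*(-1/426)) - 53500*(-1)/426) = -(-238464 + 54000 + 552*(-214/213) - 125*(-214/213)) = -(-238464 + 54000 - 39376/71 + 26750/213) = -1*(-39382210/213) = 39382210/213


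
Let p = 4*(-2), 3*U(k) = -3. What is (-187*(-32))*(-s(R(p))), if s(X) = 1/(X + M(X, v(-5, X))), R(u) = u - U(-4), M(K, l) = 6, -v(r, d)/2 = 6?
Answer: 5984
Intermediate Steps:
U(k) = -1 (U(k) = (⅓)*(-3) = -1)
v(r, d) = -12 (v(r, d) = -2*6 = -12)
p = -8
R(u) = 1 + u (R(u) = u - 1*(-1) = u + 1 = 1 + u)
s(X) = 1/(6 + X) (s(X) = 1/(X + 6) = 1/(6 + X))
(-187*(-32))*(-s(R(p))) = (-187*(-32))*(-1/(6 + (1 - 8))) = 5984*(-1/(6 - 7)) = 5984*(-1/(-1)) = 5984*(-1*(-1)) = 5984*1 = 5984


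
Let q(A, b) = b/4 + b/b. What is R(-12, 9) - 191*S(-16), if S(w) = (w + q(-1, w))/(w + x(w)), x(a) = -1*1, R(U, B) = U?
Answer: -3833/17 ≈ -225.47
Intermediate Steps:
x(a) = -1
q(A, b) = 1 + b/4 (q(A, b) = b*(1/4) + 1 = b/4 + 1 = 1 + b/4)
S(w) = (1 + 5*w/4)/(-1 + w) (S(w) = (w + (1 + w/4))/(w - 1) = (1 + 5*w/4)/(-1 + w))
R(-12, 9) - 191*S(-16) = -12 - 191*(4 + 5*(-16))/(4*(-1 - 16)) = -12 - 191*(4 - 80)/(4*(-17)) = -12 - 191*(-1)*(-76)/(4*17) = -12 - 191*19/17 = -12 - 3629/17 = -3833/17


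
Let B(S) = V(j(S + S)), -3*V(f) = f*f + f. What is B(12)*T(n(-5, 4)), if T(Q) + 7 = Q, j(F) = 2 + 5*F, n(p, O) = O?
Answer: 15006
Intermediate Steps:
T(Q) = -7 + Q
V(f) = -f/3 - f²/3 (V(f) = -(f*f + f)/3 = -(f² + f)/3 = -(f + f²)/3 = -f/3 - f²/3)
B(S) = -(2 + 10*S)*(3 + 10*S)/3 (B(S) = -(2 + 5*(S + S))*(1 + (2 + 5*(S + S)))/3 = -(2 + 5*(2*S))*(1 + (2 + 5*(2*S)))/3 = -(2 + 10*S)*(1 + (2 + 10*S))/3 = -(2 + 10*S)*(3 + 10*S)/3)
B(12)*T(n(-5, 4)) = (-2 - 100/3*12² - 50/3*12)*(-7 + 4) = (-2 - 100/3*144 - 200)*(-3) = (-2 - 4800 - 200)*(-3) = -5002*(-3) = 15006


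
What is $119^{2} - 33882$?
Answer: $-19721$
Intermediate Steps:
$119^{2} - 33882 = 14161 - 33882 = -19721$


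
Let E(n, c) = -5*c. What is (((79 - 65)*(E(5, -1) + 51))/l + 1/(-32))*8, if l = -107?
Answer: -25195/428 ≈ -58.867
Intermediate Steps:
(((79 - 65)*(E(5, -1) + 51))/l + 1/(-32))*8 = (((79 - 65)*(-5*(-1) + 51))/(-107) + 1/(-32))*8 = ((14*(5 + 51))*(-1/107) - 1/32)*8 = ((14*56)*(-1/107) - 1/32)*8 = (784*(-1/107) - 1/32)*8 = (-784/107 - 1/32)*8 = -25195/3424*8 = -25195/428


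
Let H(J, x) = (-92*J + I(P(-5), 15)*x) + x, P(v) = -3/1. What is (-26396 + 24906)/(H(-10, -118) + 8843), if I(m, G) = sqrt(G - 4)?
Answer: -14371050/92872861 - 175820*sqrt(11)/92872861 ≈ -0.16102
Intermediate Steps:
P(v) = -3 (P(v) = -3*1 = -3)
I(m, G) = sqrt(-4 + G)
H(J, x) = x - 92*J + x*sqrt(11) (H(J, x) = (-92*J + sqrt(-4 + 15)*x) + x = (-92*J + sqrt(11)*x) + x = (-92*J + x*sqrt(11)) + x = x - 92*J + x*sqrt(11))
(-26396 + 24906)/(H(-10, -118) + 8843) = (-26396 + 24906)/((-118 - 92*(-10) - 118*sqrt(11)) + 8843) = -1490/((-118 + 920 - 118*sqrt(11)) + 8843) = -1490/((802 - 118*sqrt(11)) + 8843) = -1490/(9645 - 118*sqrt(11))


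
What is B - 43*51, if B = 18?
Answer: -2175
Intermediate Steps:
B - 43*51 = 18 - 43*51 = 18 - 2193 = -2175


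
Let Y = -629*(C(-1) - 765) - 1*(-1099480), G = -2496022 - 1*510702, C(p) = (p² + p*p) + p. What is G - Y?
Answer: -4586760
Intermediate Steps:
C(p) = p + 2*p² (C(p) = (p² + p²) + p = 2*p² + p = p + 2*p²)
G = -3006724 (G = -2496022 - 510702 = -3006724)
Y = 1580036 (Y = -629*(-(1 + 2*(-1)) - 765) - 1*(-1099480) = -629*(-(1 - 2) - 765) + 1099480 = -629*(-1*(-1) - 765) + 1099480 = -629*(1 - 765) + 1099480 = -629*(-764) + 1099480 = 480556 + 1099480 = 1580036)
G - Y = -3006724 - 1*1580036 = -3006724 - 1580036 = -4586760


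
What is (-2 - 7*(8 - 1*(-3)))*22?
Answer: -1738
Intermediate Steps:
(-2 - 7*(8 - 1*(-3)))*22 = (-2 - 7*(8 + 3))*22 = (-2 - 7*11)*22 = (-2 - 77)*22 = -79*22 = -1738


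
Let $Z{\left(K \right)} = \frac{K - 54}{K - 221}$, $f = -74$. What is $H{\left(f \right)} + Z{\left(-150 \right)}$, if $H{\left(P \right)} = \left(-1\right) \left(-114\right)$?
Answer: $\frac{42498}{371} \approx 114.55$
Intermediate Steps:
$H{\left(P \right)} = 114$
$Z{\left(K \right)} = \frac{-54 + K}{-221 + K}$
$H{\left(f \right)} + Z{\left(-150 \right)} = 114 + \frac{-54 - 150}{-221 - 150} = 114 + \frac{1}{-371} \left(-204\right) = 114 - - \frac{204}{371} = 114 + \frac{204}{371} = \frac{42498}{371}$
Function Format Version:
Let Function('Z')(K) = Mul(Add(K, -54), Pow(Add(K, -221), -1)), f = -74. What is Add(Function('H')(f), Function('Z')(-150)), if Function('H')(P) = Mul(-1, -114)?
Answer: Rational(42498, 371) ≈ 114.55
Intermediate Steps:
Function('H')(P) = 114
Function('Z')(K) = Mul(Pow(Add(-221, K), -1), Add(-54, K)) (Function('Z')(K) = Mul(Add(-54, K), Pow(Add(-221, K), -1)) = Mul(Pow(Add(-221, K), -1), Add(-54, K)))
Add(Function('H')(f), Function('Z')(-150)) = Add(114, Mul(Pow(Add(-221, -150), -1), Add(-54, -150))) = Add(114, Mul(Pow(-371, -1), -204)) = Add(114, Mul(Rational(-1, 371), -204)) = Add(114, Rational(204, 371)) = Rational(42498, 371)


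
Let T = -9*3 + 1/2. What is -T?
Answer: 53/2 ≈ 26.500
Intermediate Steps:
T = -53/2 (T = -27 + 1/2 = -53/2 ≈ -26.500)
-T = -1*(-53/2) = 53/2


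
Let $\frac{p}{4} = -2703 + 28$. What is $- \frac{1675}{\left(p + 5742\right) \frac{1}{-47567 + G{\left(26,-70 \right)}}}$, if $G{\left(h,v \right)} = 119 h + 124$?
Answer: $- \frac{1108725}{74} \approx -14983.0$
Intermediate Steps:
$G{\left(h,v \right)} = 124 + 119 h$
$p = -10700$ ($p = 4 \left(-2703 + 28\right) = 4 \left(-2675\right) = -10700$)
$- \frac{1675}{\left(p + 5742\right) \frac{1}{-47567 + G{\left(26,-70 \right)}}} = - \frac{1675}{\left(-10700 + 5742\right) \frac{1}{-47567 + \left(124 + 119 \cdot 26\right)}} = - \frac{1675}{\left(-4958\right) \frac{1}{-47567 + \left(124 + 3094\right)}} = - \frac{1675}{\left(-4958\right) \frac{1}{-47567 + 3218}} = - \frac{1675}{\left(-4958\right) \frac{1}{-44349}} = - \frac{1675}{\left(-4958\right) \left(- \frac{1}{44349}\right)} = - \frac{1675}{\frac{4958}{44349}} = \left(-1675\right) \frac{44349}{4958} = - \frac{1108725}{74}$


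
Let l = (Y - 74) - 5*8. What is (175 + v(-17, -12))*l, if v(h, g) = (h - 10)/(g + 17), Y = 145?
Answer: 26288/5 ≈ 5257.6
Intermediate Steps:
l = 31 (l = (145 - 74) - 5*8 = 71 - 40 = 31)
v(h, g) = (-10 + h)/(17 + g)
(175 + v(-17, -12))*l = (175 + (-10 - 17)/(17 - 12))*31 = (175 - 27/5)*31 = (848/5)*31 = 26288/5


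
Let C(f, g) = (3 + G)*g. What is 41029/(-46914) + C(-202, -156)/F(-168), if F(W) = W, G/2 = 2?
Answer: 131956/23457 ≈ 5.6254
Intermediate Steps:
G = 4 (G = 2*2 = 4)
C(f, g) = 7*g (C(f, g) = (3 + 4)*g = 7*g)
41029/(-46914) + C(-202, -156)/F(-168) = 41029/(-46914) + (7*(-156))/(-168) = 41029*(-1/46914) - 1092*(-1/168) = -41029/46914 + 13/2 = 131956/23457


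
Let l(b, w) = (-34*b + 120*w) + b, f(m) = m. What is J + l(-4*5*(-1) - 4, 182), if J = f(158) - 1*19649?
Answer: 1821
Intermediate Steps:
J = -19491 (J = 158 - 1*19649 = 158 - 19649 = -19491)
l(b, w) = -33*b + 120*w
J + l(-4*5*(-1) - 4, 182) = -19491 + (-33*(-4*5*(-1) - 4) + 120*182) = -19491 + (-33*(-20*(-1) - 4) + 21840) = -19491 + (-33*(20 - 4) + 21840) = -19491 + (-33*16 + 21840) = -19491 + (-528 + 21840) = -19491 + 21312 = 1821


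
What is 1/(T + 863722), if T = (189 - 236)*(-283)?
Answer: 1/877023 ≈ 1.1402e-6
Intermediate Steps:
T = 13301 (T = -47*(-283) = 13301)
1/(T + 863722) = 1/(13301 + 863722) = 1/877023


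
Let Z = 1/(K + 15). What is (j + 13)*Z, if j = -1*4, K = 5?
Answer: 9/20 ≈ 0.45000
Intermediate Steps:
j = -4
Z = 1/20 (Z = 1/(5 + 15) = 1/20 ≈ 0.050000)
(j + 13)*Z = (-4 + 13)*(1/20) = 9*(1/20) = 9/20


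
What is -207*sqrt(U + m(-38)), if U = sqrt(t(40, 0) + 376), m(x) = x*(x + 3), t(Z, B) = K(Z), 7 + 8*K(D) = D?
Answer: -207*sqrt(5320 + sqrt(6082))/2 ≈ -7604.3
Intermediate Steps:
K(D) = -7/8 + D/8
t(Z, B) = -7/8 + Z/8
m(x) = x*(3 + x)
U = sqrt(6082)/4 (U = sqrt((-7/8 + (1/8)*40) + 376) = sqrt((-7/8 + 5) + 376) = sqrt(33/8 + 376) = sqrt(3041/8) = sqrt(6082)/4 ≈ 19.497)
-207*sqrt(U + m(-38)) = -207*sqrt(sqrt(6082)/4 - 38*(3 - 38)) = -207*sqrt(sqrt(6082)/4 - 38*(-35)) = -207*sqrt(sqrt(6082)/4 + 1330) = -207*sqrt(1330 + sqrt(6082)/4)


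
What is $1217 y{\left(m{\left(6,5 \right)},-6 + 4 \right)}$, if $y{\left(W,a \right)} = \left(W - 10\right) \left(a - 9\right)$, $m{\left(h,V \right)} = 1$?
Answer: $120483$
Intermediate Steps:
$y{\left(W,a \right)} = \left(-10 + W\right) \left(-9 + a\right)$
$1217 y{\left(m{\left(6,5 \right)},-6 + 4 \right)} = 1217 \left(90 - 10 \left(-6 + 4\right) - 9 + 1 \left(-6 + 4\right)\right) = 1217 \left(90 - -20 - 9 + 1 \left(-2\right)\right) = 1217 \left(90 + 20 - 9 - 2\right) = 1217 \cdot 99 = 120483$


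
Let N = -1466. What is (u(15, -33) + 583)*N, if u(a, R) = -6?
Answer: -845882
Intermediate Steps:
(u(15, -33) + 583)*N = (-6 + 583)*(-1466) = 577*(-1466) = -845882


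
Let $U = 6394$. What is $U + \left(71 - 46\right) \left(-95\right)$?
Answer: $4019$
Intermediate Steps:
$U + \left(71 - 46\right) \left(-95\right) = 6394 + \left(71 - 46\right) \left(-95\right) = 6394 + 25 \left(-95\right) = 6394 - 2375 = 4019$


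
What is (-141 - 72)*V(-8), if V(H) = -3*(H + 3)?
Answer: -3195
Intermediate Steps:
V(H) = -9 - 3*H (V(H) = -3*(3 + H) = -9 - 3*H)
(-141 - 72)*V(-8) = (-141 - 72)*(-9 - 3*(-8)) = -213*(-9 + 24) = -213*15 = -3195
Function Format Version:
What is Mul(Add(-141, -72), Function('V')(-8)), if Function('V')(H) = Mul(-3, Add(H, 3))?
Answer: -3195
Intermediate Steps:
Function('V')(H) = Add(-9, Mul(-3, H)) (Function('V')(H) = Mul(-3, Add(3, H)) = Add(-9, Mul(-3, H)))
Mul(Add(-141, -72), Function('V')(-8)) = Mul(Add(-141, -72), Add(-9, Mul(-3, -8))) = Mul(-213, Add(-9, 24)) = Mul(-213, 15) = -3195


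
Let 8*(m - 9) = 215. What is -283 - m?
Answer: -2551/8 ≈ -318.88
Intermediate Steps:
m = 287/8 (m = 9 + (1/8)*215 = 9 + 215/8 = 287/8 ≈ 35.875)
-283 - m = -283 - 1*287/8 = -283 - 287/8 = -2551/8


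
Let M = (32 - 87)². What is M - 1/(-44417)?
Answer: 134361426/44417 ≈ 3025.0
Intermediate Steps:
M = 3025 (M = (-55)² = 3025)
M - 1/(-44417) = 3025 - 1/(-44417) = 3025 - 1*(-1/44417) = 3025 + 1/44417 = 134361426/44417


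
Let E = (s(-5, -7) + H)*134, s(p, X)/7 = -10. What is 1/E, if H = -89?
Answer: -1/21306 ≈ -4.6935e-5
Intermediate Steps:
s(p, X) = -70 (s(p, X) = 7*(-10) = -70)
E = -21306 (E = (-70 - 89)*134 = -159*134 = -21306)
1/E = 1/(-21306) = -1/21306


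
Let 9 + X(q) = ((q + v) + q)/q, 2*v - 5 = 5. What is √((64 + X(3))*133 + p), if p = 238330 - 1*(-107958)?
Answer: 8*√49794/3 ≈ 595.05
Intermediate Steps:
v = 5 (v = 5/2 + (½)*5 = 5/2 + 5/2 = 5)
X(q) = -9 + (5 + 2*q)/q (X(q) = -9 + ((q + 5) + q)/q = -9 + ((5 + q) + q)/q = -9 + (5 + 2*q)/q)
p = 346288 (p = 238330 + 107958 = 346288)
√((64 + X(3))*133 + p) = √((64 + (-7 + 5/3))*133 + 346288) = √((64 - 16/3)*133 + 346288) = √((176/3)*133 + 346288) = √(23408/3 + 346288) = √(1062272/3) = 8*√49794/3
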